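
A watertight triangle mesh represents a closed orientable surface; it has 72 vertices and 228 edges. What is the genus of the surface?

Every face is a triangle and each edge borders two faces, so 3F = 2·228, giving F = 152.
χ = V − E + F = 72 − 228 + 152 = -4.
For a closed orientable surface χ = 2 − 2g, so g = (2 − (-4))/2 = 3.

3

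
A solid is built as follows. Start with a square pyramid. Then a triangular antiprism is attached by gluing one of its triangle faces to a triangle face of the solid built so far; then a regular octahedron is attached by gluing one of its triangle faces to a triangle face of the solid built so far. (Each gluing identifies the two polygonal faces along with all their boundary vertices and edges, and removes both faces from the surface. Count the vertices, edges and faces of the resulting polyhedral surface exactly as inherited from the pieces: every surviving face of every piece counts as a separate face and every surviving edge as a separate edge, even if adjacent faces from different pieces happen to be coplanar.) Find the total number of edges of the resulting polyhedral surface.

26

A square pyramid: V=5, E=8, F=5.
Attach a triangular antiprism (V=6, E=12, F=8) along a 3-gon: merge 3 vertices and 3 edges, delete both glued faces → V=8, E=17, F=11.
Attach a regular octahedron (V=6, E=12, F=8) along a 3-gon: merge 3 vertices and 3 edges, delete both glued faces → V=11, E=26, F=17.
Check: V − E + F = 11 − 26 + 17 = 2.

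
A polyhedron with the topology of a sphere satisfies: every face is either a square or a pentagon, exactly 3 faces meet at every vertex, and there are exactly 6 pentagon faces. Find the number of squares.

Let x be the number of squares; then F = 6 + x.
Edge–face incidences: 2E = 5·6 + 4·x = 30 + 4x.
Every vertex has degree 3, so 3V = 2E.
Euler: V − E + F = 2 ⇒ (2E)/3 − E + (6 + x) = 2.
Multiply by 6: 2·(2E) − 3·(2E) + 6·(6 + x) = 12, i.e. 36 + 6x − (30 + 4x) = 12.
Collecting terms: 2x + 6 = 12, so 2x = 6, so x = 3.
Then 2E = 30 + 4·3 = 42, so E = 21, V = 2E/3 = 14, F = 6 + 3 = 9.

3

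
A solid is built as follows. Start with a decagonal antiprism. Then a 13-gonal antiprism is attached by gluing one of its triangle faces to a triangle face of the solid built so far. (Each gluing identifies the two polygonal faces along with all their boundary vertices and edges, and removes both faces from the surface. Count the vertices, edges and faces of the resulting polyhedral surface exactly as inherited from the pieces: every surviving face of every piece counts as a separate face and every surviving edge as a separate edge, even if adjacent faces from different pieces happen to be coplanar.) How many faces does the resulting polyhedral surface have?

A decagonal antiprism: V=20, E=40, F=22.
Attach a 13-gonal antiprism (V=26, E=52, F=28) along a 3-gon: merge 3 vertices and 3 edges, delete both glued faces → V=43, E=89, F=48.
Check: V − E + F = 43 − 89 + 48 = 2.

48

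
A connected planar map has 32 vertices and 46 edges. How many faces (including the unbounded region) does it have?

Euler's formula for a connected plane graph: V − E + F = 2, so F = 2 − 32 + 46 = 16.

16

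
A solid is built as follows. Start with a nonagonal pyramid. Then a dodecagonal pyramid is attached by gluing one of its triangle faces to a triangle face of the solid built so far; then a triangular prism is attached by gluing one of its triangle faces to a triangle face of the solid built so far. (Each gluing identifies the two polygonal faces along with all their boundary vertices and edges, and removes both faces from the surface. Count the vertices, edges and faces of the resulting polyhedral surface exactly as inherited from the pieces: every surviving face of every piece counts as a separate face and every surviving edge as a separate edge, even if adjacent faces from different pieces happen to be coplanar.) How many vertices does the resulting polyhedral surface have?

23

A nonagonal pyramid: V=10, E=18, F=10.
Attach a dodecagonal pyramid (V=13, E=24, F=13) along a 3-gon: merge 3 vertices and 3 edges, delete both glued faces → V=20, E=39, F=21.
Attach a triangular prism (V=6, E=9, F=5) along a 3-gon: merge 3 vertices and 3 edges, delete both glued faces → V=23, E=45, F=24.
Check: V − E + F = 23 − 45 + 24 = 2.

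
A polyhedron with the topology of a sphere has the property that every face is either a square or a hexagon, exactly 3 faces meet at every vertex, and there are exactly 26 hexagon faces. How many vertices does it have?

Let x be the number of squares; then F = 26 + x.
Edge–face incidences: 2E = 6·26 + 4·x = 156 + 4x.
Every vertex has degree 3, so 3V = 2E.
Euler: V − E + F = 2 ⇒ (2E)/3 − E + (26 + x) = 2.
Multiply by 6: 2·(2E) − 3·(2E) + 6·(26 + x) = 12, i.e. 156 + 6x − (156 + 4x) = 12.
Collecting terms: 2x = 12, so x = 6.
Then 2E = 156 + 4·6 = 180, so E = 90, V = 2E/3 = 60, F = 26 + 6 = 32.

60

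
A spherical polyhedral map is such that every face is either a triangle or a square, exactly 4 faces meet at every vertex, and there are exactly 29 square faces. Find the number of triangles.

8

Let x be the number of triangles; then F = 29 + x.
Edge–face incidences: 2E = 4·29 + 3·x = 116 + 3x.
Every vertex has degree 4, so 4V = 2E.
Euler: V − E + F = 2 ⇒ (2E)/4 − E + (29 + x) = 2.
Multiply by 8: 2·(2E) − 4·(2E) + 8·(29 + x) = 16, i.e. 232 + 8x − 2·(116 + 3x) = 16.
Collecting terms: 2x = 16, so x = 8.
Then 2E = 116 + 3·8 = 140, so E = 70, V = 2E/4 = 35, F = 29 + 8 = 37.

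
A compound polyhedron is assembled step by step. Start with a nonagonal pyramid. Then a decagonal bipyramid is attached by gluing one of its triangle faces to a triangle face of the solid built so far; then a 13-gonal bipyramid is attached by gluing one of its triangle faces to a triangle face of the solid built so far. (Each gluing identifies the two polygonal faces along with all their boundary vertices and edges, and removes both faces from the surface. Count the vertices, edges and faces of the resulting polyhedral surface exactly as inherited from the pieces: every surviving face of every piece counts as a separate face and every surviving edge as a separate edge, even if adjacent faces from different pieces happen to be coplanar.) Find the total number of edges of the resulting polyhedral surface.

A nonagonal pyramid: V=10, E=18, F=10.
Attach a decagonal bipyramid (V=12, E=30, F=20) along a 3-gon: merge 3 vertices and 3 edges, delete both glued faces → V=19, E=45, F=28.
Attach a 13-gonal bipyramid (V=15, E=39, F=26) along a 3-gon: merge 3 vertices and 3 edges, delete both glued faces → V=31, E=81, F=52.
Check: V − E + F = 31 − 81 + 52 = 2.

81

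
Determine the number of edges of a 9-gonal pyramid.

18

A pyramid on an n-gon base has one n-gon and n triangles: V = 9 + 1 = 10, E = 2·9 = 18, F = 9 + 1 = 10.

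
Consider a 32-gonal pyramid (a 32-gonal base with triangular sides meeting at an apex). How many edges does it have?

A pyramid on an n-gon base has one n-gon and n triangles: V = 32 + 1 = 33, E = 2·32 = 64, F = 32 + 1 = 33.

64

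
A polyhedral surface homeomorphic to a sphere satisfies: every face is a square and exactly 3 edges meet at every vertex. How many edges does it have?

Each face has 4 edges and each edge borders two faces, so 2E = 4F.
Each vertex has degree 3, so 3V = 2E and hence V = 4F/3.
Euler: V − E + F = 2 ⇒ (4F/3) − (4F/2) + F = 2.
Multiply by 6: (8 − 12 + 6)F = 12, i.e. 2F = 12.
So F = 6, E = 4·6/2 = 12, V = 4·6/3 = 8.

12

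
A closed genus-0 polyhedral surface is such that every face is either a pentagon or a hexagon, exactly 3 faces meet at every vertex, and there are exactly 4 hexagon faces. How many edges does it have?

Let x be the number of pentagons; then F = 4 + x.
Edge–face incidences: 2E = 6·4 + 5·x = 24 + 5x.
Every vertex has degree 3, so 3V = 2E.
Euler: V − E + F = 2 ⇒ (2E)/3 − E + (4 + x) = 2.
Multiply by 6: 2·(2E) − 3·(2E) + 6·(4 + x) = 12, i.e. 24 + 6x − (24 + 5x) = 12.
Collecting terms: x = 12.
Then 2E = 24 + 5·12 = 84, so E = 42, V = 2E/3 = 28, F = 4 + 12 = 16.

42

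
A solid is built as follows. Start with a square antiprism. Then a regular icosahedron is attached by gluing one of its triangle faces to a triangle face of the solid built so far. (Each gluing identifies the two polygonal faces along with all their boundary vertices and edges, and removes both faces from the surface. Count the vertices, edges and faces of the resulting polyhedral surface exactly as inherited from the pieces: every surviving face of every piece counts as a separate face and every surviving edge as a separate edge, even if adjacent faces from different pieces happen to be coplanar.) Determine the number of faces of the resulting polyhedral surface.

28

A square antiprism: V=8, E=16, F=10.
Attach a regular icosahedron (V=12, E=30, F=20) along a 3-gon: merge 3 vertices and 3 edges, delete both glued faces → V=17, E=43, F=28.
Check: V − E + F = 17 − 43 + 28 = 2.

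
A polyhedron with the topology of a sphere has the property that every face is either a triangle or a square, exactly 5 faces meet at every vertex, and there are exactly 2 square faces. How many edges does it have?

40

Let x be the number of triangles; then F = 2 + x.
Edge–face incidences: 2E = 4·2 + 3·x = 8 + 3x.
Every vertex has degree 5, so 5V = 2E.
Euler: V − E + F = 2 ⇒ (2E)/5 − E + (2 + x) = 2.
Multiply by 10: 2·(2E) − 5·(2E) + 10·(2 + x) = 20, i.e. 20 + 10x − 3·(8 + 3x) = 20.
Collecting terms: x − 4 = 20, so x = 24.
Then 2E = 8 + 3·24 = 80, so E = 40, V = 2E/5 = 16, F = 2 + 24 = 26.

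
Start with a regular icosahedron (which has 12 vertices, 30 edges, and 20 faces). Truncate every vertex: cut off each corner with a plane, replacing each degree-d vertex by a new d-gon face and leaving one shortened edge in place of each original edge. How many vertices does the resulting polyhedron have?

60

Truncation replaces each original edge-end by a new vertex, so V′ = 2E = 60.
Each original edge survives, and each old vertex of degree d contributes d new edges; summing degrees gives Σd = 2E, so E′ = E + 2E = 3E = 90.
Each original face survives and each original vertex becomes one new face: F′ = F + V = 32.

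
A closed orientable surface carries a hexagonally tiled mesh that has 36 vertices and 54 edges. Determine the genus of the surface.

Every face is a hexagon and each edge borders two faces, so 6F = 2·54, giving F = 18.
χ = V − E + F = 36 − 54 + 18 = 0.
For a closed orientable surface χ = 2 − 2g, so g = (2 − (0))/2 = 1.

1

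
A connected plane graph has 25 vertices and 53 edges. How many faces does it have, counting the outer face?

30

Euler's formula for a connected plane graph: V − E + F = 2, so F = 2 − 25 + 53 = 30.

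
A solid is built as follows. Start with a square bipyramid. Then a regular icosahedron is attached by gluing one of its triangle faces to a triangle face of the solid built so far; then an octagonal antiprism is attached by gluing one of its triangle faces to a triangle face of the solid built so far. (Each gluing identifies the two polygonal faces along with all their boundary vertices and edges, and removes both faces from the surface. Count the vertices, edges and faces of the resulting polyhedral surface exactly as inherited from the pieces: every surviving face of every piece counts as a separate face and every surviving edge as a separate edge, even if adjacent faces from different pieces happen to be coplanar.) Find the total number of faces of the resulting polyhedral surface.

A square bipyramid: V=6, E=12, F=8.
Attach a regular icosahedron (V=12, E=30, F=20) along a 3-gon: merge 3 vertices and 3 edges, delete both glued faces → V=15, E=39, F=26.
Attach an octagonal antiprism (V=16, E=32, F=18) along a 3-gon: merge 3 vertices and 3 edges, delete both glued faces → V=28, E=68, F=42.
Check: V − E + F = 28 − 68 + 42 = 2.

42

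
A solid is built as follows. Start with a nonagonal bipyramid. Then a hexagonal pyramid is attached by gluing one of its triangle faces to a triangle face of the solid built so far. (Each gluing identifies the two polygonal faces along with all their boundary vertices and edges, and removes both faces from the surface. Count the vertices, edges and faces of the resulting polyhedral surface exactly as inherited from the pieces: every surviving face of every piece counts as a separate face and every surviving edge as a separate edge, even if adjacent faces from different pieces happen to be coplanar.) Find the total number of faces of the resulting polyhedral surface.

23

A nonagonal bipyramid: V=11, E=27, F=18.
Attach a hexagonal pyramid (V=7, E=12, F=7) along a 3-gon: merge 3 vertices and 3 edges, delete both glued faces → V=15, E=36, F=23.
Check: V − E + F = 15 − 36 + 23 = 2.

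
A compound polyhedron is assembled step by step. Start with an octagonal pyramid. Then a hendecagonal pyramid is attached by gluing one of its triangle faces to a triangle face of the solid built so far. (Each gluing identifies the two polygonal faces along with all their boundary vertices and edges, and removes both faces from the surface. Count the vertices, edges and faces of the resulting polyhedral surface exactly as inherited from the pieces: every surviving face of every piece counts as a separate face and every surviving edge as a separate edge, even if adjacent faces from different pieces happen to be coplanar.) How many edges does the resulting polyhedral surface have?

An octagonal pyramid: V=9, E=16, F=9.
Attach a hendecagonal pyramid (V=12, E=22, F=12) along a 3-gon: merge 3 vertices and 3 edges, delete both glued faces → V=18, E=35, F=19.
Check: V − E + F = 18 − 35 + 19 = 2.

35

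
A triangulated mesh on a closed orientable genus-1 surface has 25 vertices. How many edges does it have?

75

χ = 2 − 2·1 = 0, and every face is a triangle so 3F = 2E.
V − E + F = 0 with E = 3F/2 gives 25 − (3/2 − 1)·F = 0, so F = 50 and E = 75.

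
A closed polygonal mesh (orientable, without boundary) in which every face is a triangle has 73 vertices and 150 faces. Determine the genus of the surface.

Every face is a triangle, so 2E = 3·150 = 450, giving E = 225.
χ = V − E + F = 73 − 225 + 150 = -2.
For a closed orientable surface χ = 2 − 2g, so g = (2 − (-2))/2 = 2.

2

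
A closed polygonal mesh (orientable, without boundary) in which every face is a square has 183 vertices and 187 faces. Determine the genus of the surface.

3

Every face is a square, so 2E = 4·187 = 748, giving E = 374.
χ = V − E + F = 183 − 374 + 187 = -4.
For a closed orientable surface χ = 2 − 2g, so g = (2 − (-4))/2 = 3.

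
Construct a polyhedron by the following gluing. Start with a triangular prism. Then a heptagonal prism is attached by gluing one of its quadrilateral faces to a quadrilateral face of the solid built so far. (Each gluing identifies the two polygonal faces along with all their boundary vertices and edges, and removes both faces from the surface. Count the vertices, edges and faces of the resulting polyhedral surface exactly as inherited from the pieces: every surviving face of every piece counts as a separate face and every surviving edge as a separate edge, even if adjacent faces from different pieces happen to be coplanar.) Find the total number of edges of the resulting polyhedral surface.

A triangular prism: V=6, E=9, F=5.
Attach a heptagonal prism (V=14, E=21, F=9) along a 4-gon: merge 4 vertices and 4 edges, delete both glued faces → V=16, E=26, F=12.
Check: V − E + F = 16 − 26 + 12 = 2.

26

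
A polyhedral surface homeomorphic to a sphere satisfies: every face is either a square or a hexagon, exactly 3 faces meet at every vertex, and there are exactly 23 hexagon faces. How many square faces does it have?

6

Let x be the number of squares; then F = 23 + x.
Edge–face incidences: 2E = 6·23 + 4·x = 138 + 4x.
Every vertex has degree 3, so 3V = 2E.
Euler: V − E + F = 2 ⇒ (2E)/3 − E + (23 + x) = 2.
Multiply by 6: 2·(2E) − 3·(2E) + 6·(23 + x) = 12, i.e. 138 + 6x − (138 + 4x) = 12.
Collecting terms: 2x = 12, so x = 6.
Then 2E = 138 + 4·6 = 162, so E = 81, V = 2E/3 = 54, F = 23 + 6 = 29.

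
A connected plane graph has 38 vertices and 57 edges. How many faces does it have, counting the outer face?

21

Euler's formula for a connected plane graph: V − E + F = 2, so F = 2 − 38 + 57 = 21.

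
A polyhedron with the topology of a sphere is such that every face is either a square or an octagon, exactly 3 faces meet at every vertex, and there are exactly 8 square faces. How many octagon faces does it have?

Let x be the number of octagons; then F = 8 + x.
Edge–face incidences: 2E = 4·8 + 8·x = 32 + 8x.
Every vertex has degree 3, so 3V = 2E.
Euler: V − E + F = 2 ⇒ (2E)/3 − E + (8 + x) = 2.
Multiply by 6: 2·(2E) − 3·(2E) + 6·(8 + x) = 12, i.e. 48 + 6x − (32 + 8x) = 12.
Collecting terms: −2x + 16 = 12, so −2x = −4, so x = 2.
Then 2E = 32 + 8·2 = 48, so E = 24, V = 2E/3 = 16, F = 8 + 2 = 10.

2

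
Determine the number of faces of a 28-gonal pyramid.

29

A pyramid on an n-gon base has one n-gon and n triangles: V = 28 + 1 = 29, E = 2·28 = 56, F = 28 + 1 = 29.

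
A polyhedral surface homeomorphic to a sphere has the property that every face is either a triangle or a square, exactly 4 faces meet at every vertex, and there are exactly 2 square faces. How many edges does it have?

Let x be the number of triangles; then F = 2 + x.
Edge–face incidences: 2E = 4·2 + 3·x = 8 + 3x.
Every vertex has degree 4, so 4V = 2E.
Euler: V − E + F = 2 ⇒ (2E)/4 − E + (2 + x) = 2.
Multiply by 8: 2·(2E) − 4·(2E) + 8·(2 + x) = 16, i.e. 16 + 8x − 2·(8 + 3x) = 16.
Collecting terms: 2x = 16, so x = 8.
Then 2E = 8 + 3·8 = 32, so E = 16, V = 2E/4 = 8, F = 2 + 8 = 10.

16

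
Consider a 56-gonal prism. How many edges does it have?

A prism on an n-gon has two n-gon bases and n rectangular sides: V = 2·56 = 112, E = 3·56 = 168, F = 56 + 2 = 58.
Check: V − E + F = 112 − 168 + 58 = 2.

168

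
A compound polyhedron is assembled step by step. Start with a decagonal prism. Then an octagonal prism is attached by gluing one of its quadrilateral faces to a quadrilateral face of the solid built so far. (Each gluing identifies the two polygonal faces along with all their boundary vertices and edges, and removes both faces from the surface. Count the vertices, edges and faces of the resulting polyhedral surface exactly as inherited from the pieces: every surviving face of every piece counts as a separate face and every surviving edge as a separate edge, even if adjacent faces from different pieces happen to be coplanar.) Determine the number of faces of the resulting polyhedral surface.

20

A decagonal prism: V=20, E=30, F=12.
Attach an octagonal prism (V=16, E=24, F=10) along a 4-gon: merge 4 vertices and 4 edges, delete both glued faces → V=32, E=50, F=20.
Check: V − E + F = 32 − 50 + 20 = 2.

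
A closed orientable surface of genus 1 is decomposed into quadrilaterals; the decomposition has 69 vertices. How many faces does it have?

69

χ = 2 − 2·1 = 0, and every face is a square so 4F = 2E.
V − E + F = 0 with E = 4F/2 gives 69 − (4/2 − 1)·F = 0, so F = 69 and E = 138.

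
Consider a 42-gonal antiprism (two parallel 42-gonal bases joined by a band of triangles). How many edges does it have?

An antiprism on an n-gon has two n-gon caps and 2n triangles: V = 2·42 = 84, E = 4·42 = 168, F = 2·42 + 2 = 86.
Check: V − E + F = 84 − 168 + 86 = 2.

168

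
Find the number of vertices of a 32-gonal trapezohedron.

66

The n-trapezohedron (dual of the n-antiprism) has V = 2·32 + 2 = 66, E = 4·32 = 128, F = 2·32 = 64.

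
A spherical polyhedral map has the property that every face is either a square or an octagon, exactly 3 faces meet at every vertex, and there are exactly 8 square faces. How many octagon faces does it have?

2

Let x be the number of octagons; then F = 8 + x.
Edge–face incidences: 2E = 4·8 + 8·x = 32 + 8x.
Every vertex has degree 3, so 3V = 2E.
Euler: V − E + F = 2 ⇒ (2E)/3 − E + (8 + x) = 2.
Multiply by 6: 2·(2E) − 3·(2E) + 6·(8 + x) = 12, i.e. 48 + 6x − (32 + 8x) = 12.
Collecting terms: −2x + 16 = 12, so −2x = −4, so x = 2.
Then 2E = 32 + 8·2 = 48, so E = 24, V = 2E/3 = 16, F = 8 + 2 = 10.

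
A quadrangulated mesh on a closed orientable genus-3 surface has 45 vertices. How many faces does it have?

49

χ = 2 − 2·3 = -4, and every face is a square so 4F = 2E.
V − E + F = -4 with E = 4F/2 gives 45 − (4/2 − 1)·F = -4, so F = 49 and E = 98.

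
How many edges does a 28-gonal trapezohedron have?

112

The n-trapezohedron (dual of the n-antiprism) has V = 2·28 + 2 = 58, E = 4·28 = 112, F = 2·28 = 56.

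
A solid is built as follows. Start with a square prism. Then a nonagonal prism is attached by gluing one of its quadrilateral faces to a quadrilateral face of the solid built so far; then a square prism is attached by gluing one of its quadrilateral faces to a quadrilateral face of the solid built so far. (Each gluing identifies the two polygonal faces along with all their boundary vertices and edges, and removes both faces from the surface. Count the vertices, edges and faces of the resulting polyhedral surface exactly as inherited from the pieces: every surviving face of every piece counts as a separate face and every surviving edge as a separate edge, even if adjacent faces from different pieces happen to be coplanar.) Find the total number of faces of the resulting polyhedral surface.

19

A square prism: V=8, E=12, F=6.
Attach a nonagonal prism (V=18, E=27, F=11) along a 4-gon: merge 4 vertices and 4 edges, delete both glued faces → V=22, E=35, F=15.
Attach a square prism (V=8, E=12, F=6) along a 4-gon: merge 4 vertices and 4 edges, delete both glued faces → V=26, E=43, F=19.
Check: V − E + F = 26 − 43 + 19 = 2.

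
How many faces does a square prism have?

6

A prism on an n-gon has two n-gon bases and n rectangular sides: V = 2·4 = 8, E = 3·4 = 12, F = 4 + 2 = 6.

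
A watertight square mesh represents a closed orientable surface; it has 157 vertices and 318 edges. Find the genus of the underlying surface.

2

Every face is a square and each edge borders two faces, so 4F = 2·318, giving F = 159.
χ = V − E + F = 157 − 318 + 159 = -2.
For a closed orientable surface χ = 2 − 2g, so g = (2 − (-2))/2 = 2.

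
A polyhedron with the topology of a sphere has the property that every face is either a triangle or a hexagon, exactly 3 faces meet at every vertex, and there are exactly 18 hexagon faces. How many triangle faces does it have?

4

Let x be the number of triangles; then F = 18 + x.
Edge–face incidences: 2E = 6·18 + 3·x = 108 + 3x.
Every vertex has degree 3, so 3V = 2E.
Euler: V − E + F = 2 ⇒ (2E)/3 − E + (18 + x) = 2.
Multiply by 6: 2·(2E) − 3·(2E) + 6·(18 + x) = 12, i.e. 108 + 6x − (108 + 3x) = 12.
Collecting terms: 3x = 12, so x = 4.
Then 2E = 108 + 3·4 = 120, so E = 60, V = 2E/3 = 40, F = 18 + 4 = 22.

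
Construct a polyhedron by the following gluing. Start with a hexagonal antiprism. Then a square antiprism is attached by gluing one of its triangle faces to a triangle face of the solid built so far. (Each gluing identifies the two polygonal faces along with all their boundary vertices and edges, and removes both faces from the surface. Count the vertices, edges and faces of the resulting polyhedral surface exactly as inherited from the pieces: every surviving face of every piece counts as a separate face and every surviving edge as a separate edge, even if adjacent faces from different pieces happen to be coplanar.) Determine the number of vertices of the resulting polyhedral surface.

A hexagonal antiprism: V=12, E=24, F=14.
Attach a square antiprism (V=8, E=16, F=10) along a 3-gon: merge 3 vertices and 3 edges, delete both glued faces → V=17, E=37, F=22.
Check: V − E + F = 17 − 37 + 22 = 2.

17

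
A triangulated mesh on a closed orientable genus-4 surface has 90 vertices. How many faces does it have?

192

χ = 2 − 2·4 = -6, and every face is a triangle so 3F = 2E.
V − E + F = -6 with E = 3F/2 gives 90 − (3/2 − 1)·F = -6, so F = 192 and E = 288.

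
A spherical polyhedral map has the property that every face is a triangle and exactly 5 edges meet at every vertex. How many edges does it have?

Each face has 3 edges and each edge borders two faces, so 2E = 3F.
Each vertex has degree 5, so 5V = 2E and hence V = 3F/5.
Euler: V − E + F = 2 ⇒ (3F/5) − (3F/2) + F = 2.
Multiply by 10: (6 − 15 + 10)F = 20, i.e. 1F = 20.
So F = 20, E = 3·20/2 = 30, V = 3·20/5 = 12.

30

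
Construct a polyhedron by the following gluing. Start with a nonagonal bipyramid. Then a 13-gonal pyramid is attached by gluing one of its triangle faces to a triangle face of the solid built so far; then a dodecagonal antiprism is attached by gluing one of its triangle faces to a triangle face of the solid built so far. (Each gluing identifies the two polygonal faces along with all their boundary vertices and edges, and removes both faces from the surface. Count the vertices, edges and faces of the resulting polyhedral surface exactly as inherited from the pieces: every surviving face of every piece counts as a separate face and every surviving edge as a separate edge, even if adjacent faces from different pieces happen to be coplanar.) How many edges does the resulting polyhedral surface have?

95

A nonagonal bipyramid: V=11, E=27, F=18.
Attach a 13-gonal pyramid (V=14, E=26, F=14) along a 3-gon: merge 3 vertices and 3 edges, delete both glued faces → V=22, E=50, F=30.
Attach a dodecagonal antiprism (V=24, E=48, F=26) along a 3-gon: merge 3 vertices and 3 edges, delete both glued faces → V=43, E=95, F=54.
Check: V − E + F = 43 − 95 + 54 = 2.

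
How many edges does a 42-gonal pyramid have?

A pyramid on an n-gon base has one n-gon and n triangles: V = 42 + 1 = 43, E = 2·42 = 84, F = 42 + 1 = 43.
Check: V − E + F = 43 − 84 + 43 = 2.

84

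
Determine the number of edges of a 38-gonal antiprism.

An antiprism on an n-gon has two n-gon caps and 2n triangles: V = 2·38 = 76, E = 4·38 = 152, F = 2·38 + 2 = 78.

152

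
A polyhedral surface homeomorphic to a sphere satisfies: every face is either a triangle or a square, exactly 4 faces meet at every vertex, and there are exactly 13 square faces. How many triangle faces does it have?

Let x be the number of triangles; then F = 13 + x.
Edge–face incidences: 2E = 4·13 + 3·x = 52 + 3x.
Every vertex has degree 4, so 4V = 2E.
Euler: V − E + F = 2 ⇒ (2E)/4 − E + (13 + x) = 2.
Multiply by 8: 2·(2E) − 4·(2E) + 8·(13 + x) = 16, i.e. 104 + 8x − 2·(52 + 3x) = 16.
Collecting terms: 2x = 16, so x = 8.
Then 2E = 52 + 3·8 = 76, so E = 38, V = 2E/4 = 19, F = 13 + 8 = 21.

8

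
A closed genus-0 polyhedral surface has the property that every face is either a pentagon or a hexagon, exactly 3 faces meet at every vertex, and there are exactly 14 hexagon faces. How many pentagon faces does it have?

Let x be the number of pentagons; then F = 14 + x.
Edge–face incidences: 2E = 6·14 + 5·x = 84 + 5x.
Every vertex has degree 3, so 3V = 2E.
Euler: V − E + F = 2 ⇒ (2E)/3 − E + (14 + x) = 2.
Multiply by 6: 2·(2E) − 3·(2E) + 6·(14 + x) = 12, i.e. 84 + 6x − (84 + 5x) = 12.
Collecting terms: x = 12.
Then 2E = 84 + 5·12 = 144, so E = 72, V = 2E/3 = 48, F = 14 + 12 = 26.

12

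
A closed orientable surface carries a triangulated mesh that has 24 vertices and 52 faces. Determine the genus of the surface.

Every face is a triangle, so 2E = 3·52 = 156, giving E = 78.
χ = V − E + F = 24 − 78 + 52 = -2.
For a closed orientable surface χ = 2 − 2g, so g = (2 − (-2))/2 = 2.

2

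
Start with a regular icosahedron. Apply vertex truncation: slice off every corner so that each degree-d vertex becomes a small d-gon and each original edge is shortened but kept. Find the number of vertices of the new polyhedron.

The base solid has V = 12, E = 30, F = 20.
Truncation replaces each original edge-end by a new vertex, so V′ = 2E = 60.
Each original edge survives, and each old vertex of degree d contributes d new edges; summing degrees gives Σd = 2E, so E′ = E + 2E = 3E = 90.
Each original face survives and each original vertex becomes one new face: F′ = F + V = 32.

60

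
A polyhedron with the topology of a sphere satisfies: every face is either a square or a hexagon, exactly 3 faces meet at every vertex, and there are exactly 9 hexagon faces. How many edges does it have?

39

Let x be the number of squares; then F = 9 + x.
Edge–face incidences: 2E = 6·9 + 4·x = 54 + 4x.
Every vertex has degree 3, so 3V = 2E.
Euler: V − E + F = 2 ⇒ (2E)/3 − E + (9 + x) = 2.
Multiply by 6: 2·(2E) − 3·(2E) + 6·(9 + x) = 12, i.e. 54 + 6x − (54 + 4x) = 12.
Collecting terms: 2x = 12, so x = 6.
Then 2E = 54 + 4·6 = 78, so E = 39, V = 2E/3 = 26, F = 9 + 6 = 15.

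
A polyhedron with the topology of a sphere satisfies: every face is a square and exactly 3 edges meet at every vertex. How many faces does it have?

Each face has 4 edges and each edge borders two faces, so 2E = 4F.
Each vertex has degree 3, so 3V = 2E and hence V = 4F/3.
Euler: V − E + F = 2 ⇒ (4F/3) − (4F/2) + F = 2.
Multiply by 6: (8 − 12 + 6)F = 12, i.e. 2F = 12.
So F = 6, E = 4·6/2 = 12, V = 4·6/3 = 8.

6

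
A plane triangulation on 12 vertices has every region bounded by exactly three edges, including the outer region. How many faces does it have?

20

In a plane triangulation 3F = 2E and V − E + F = 2, so F = 2V − 4 = 2·12 − 4 = 20.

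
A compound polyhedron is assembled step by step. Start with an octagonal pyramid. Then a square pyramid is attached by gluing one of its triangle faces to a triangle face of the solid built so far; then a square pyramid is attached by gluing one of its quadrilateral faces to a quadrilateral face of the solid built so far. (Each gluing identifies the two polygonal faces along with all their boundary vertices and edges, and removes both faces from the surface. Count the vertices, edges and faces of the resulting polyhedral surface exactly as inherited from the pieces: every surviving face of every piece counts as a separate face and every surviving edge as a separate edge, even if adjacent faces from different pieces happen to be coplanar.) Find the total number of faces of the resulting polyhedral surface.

An octagonal pyramid: V=9, E=16, F=9.
Attach a square pyramid (V=5, E=8, F=5) along a 3-gon: merge 3 vertices and 3 edges, delete both glued faces → V=11, E=21, F=12.
Attach a square pyramid (V=5, E=8, F=5) along a 4-gon: merge 4 vertices and 4 edges, delete both glued faces → V=12, E=25, F=15.
Check: V − E + F = 12 − 25 + 15 = 2.

15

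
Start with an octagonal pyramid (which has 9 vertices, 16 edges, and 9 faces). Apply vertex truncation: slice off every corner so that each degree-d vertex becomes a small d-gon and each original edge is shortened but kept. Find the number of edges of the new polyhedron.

Truncation replaces each original edge-end by a new vertex, so V′ = 2E = 32.
Each original edge survives, and each old vertex of degree d contributes d new edges; summing degrees gives Σd = 2E, so E′ = E + 2E = 3E = 48.
Each original face survives and each original vertex becomes one new face: F′ = F + V = 18.

48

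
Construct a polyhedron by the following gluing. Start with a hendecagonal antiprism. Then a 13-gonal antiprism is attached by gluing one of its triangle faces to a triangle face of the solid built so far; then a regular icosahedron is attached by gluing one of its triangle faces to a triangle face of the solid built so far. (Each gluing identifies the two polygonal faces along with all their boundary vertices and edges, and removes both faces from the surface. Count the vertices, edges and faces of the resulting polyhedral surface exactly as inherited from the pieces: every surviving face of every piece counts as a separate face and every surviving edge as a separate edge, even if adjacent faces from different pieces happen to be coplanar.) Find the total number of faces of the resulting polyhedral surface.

68

A hendecagonal antiprism: V=22, E=44, F=24.
Attach a 13-gonal antiprism (V=26, E=52, F=28) along a 3-gon: merge 3 vertices and 3 edges, delete both glued faces → V=45, E=93, F=50.
Attach a regular icosahedron (V=12, E=30, F=20) along a 3-gon: merge 3 vertices and 3 edges, delete both glued faces → V=54, E=120, F=68.
Check: V − E + F = 54 − 120 + 68 = 2.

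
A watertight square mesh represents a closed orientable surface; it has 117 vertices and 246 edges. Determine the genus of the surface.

Every face is a square and each edge borders two faces, so 4F = 2·246, giving F = 123.
χ = V − E + F = 117 − 246 + 123 = -6.
For a closed orientable surface χ = 2 − 2g, so g = (2 − (-6))/2 = 4.

4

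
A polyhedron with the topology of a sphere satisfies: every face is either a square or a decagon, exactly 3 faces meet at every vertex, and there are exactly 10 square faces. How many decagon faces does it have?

2

Let x be the number of decagons; then F = 10 + x.
Edge–face incidences: 2E = 4·10 + 10·x = 40 + 10x.
Every vertex has degree 3, so 3V = 2E.
Euler: V − E + F = 2 ⇒ (2E)/3 − E + (10 + x) = 2.
Multiply by 6: 2·(2E) − 3·(2E) + 6·(10 + x) = 12, i.e. 60 + 6x − (40 + 10x) = 12.
Collecting terms: −4x + 20 = 12, so −4x = −8, so x = 2.
Then 2E = 40 + 10·2 = 60, so E = 30, V = 2E/3 = 20, F = 10 + 2 = 12.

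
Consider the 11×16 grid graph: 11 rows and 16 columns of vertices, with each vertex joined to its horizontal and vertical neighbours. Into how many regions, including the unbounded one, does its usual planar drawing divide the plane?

151

The grid has V = 11·16 = 176 vertices and E = 11·15 + 16·10 = 325 edges.
F = 2 − V + E = 2 − 176 + 325 = 151.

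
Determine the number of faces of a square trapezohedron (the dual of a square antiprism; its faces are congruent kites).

8

The n-trapezohedron (dual of the n-antiprism) has V = 2·4 + 2 = 10, E = 4·4 = 16, F = 2·4 = 8.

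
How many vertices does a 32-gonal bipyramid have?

34

A bipyramid over an n-gon has 2n triangular faces and n + 2 vertices: V = 32 + 2 = 34, E = 3·32 = 96, F = 2·32 = 64.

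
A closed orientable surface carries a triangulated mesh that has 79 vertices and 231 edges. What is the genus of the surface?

Every face is a triangle and each edge borders two faces, so 3F = 2·231, giving F = 154.
χ = V − E + F = 79 − 231 + 154 = 2.
For a closed orientable surface χ = 2 − 2g, so g = (2 − (2))/2 = 0.

0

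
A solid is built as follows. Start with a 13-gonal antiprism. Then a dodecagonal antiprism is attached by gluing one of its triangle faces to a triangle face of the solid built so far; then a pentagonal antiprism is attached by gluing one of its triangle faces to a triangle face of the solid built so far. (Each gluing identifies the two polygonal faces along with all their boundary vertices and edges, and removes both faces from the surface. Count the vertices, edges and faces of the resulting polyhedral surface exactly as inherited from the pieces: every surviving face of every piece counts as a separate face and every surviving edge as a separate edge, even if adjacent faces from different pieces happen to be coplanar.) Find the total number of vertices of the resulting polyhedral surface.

54

A 13-gonal antiprism: V=26, E=52, F=28.
Attach a dodecagonal antiprism (V=24, E=48, F=26) along a 3-gon: merge 3 vertices and 3 edges, delete both glued faces → V=47, E=97, F=52.
Attach a pentagonal antiprism (V=10, E=20, F=12) along a 3-gon: merge 3 vertices and 3 edges, delete both glued faces → V=54, E=114, F=62.
Check: V − E + F = 54 − 114 + 62 = 2.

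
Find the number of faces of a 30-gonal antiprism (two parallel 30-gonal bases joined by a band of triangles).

An antiprism on an n-gon has two n-gon caps and 2n triangles: V = 2·30 = 60, E = 4·30 = 120, F = 2·30 + 2 = 62.
Check: V − E + F = 60 − 120 + 62 = 2.

62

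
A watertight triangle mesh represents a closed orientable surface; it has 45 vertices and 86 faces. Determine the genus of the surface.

0

Every face is a triangle, so 2E = 3·86 = 258, giving E = 129.
χ = V − E + F = 45 − 129 + 86 = 2.
For a closed orientable surface χ = 2 − 2g, so g = (2 − (2))/2 = 0.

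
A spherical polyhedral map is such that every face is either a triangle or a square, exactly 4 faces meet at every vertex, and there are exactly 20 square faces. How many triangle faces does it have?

Let x be the number of triangles; then F = 20 + x.
Edge–face incidences: 2E = 4·20 + 3·x = 80 + 3x.
Every vertex has degree 4, so 4V = 2E.
Euler: V − E + F = 2 ⇒ (2E)/4 − E + (20 + x) = 2.
Multiply by 8: 2·(2E) − 4·(2E) + 8·(20 + x) = 16, i.e. 160 + 8x − 2·(80 + 3x) = 16.
Collecting terms: 2x = 16, so x = 8.
Then 2E = 80 + 3·8 = 104, so E = 52, V = 2E/4 = 26, F = 20 + 8 = 28.

8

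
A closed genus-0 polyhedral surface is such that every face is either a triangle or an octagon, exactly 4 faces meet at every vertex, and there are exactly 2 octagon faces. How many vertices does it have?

Let x be the number of triangles; then F = 2 + x.
Edge–face incidences: 2E = 8·2 + 3·x = 16 + 3x.
Every vertex has degree 4, so 4V = 2E.
Euler: V − E + F = 2 ⇒ (2E)/4 − E + (2 + x) = 2.
Multiply by 8: 2·(2E) − 4·(2E) + 8·(2 + x) = 16, i.e. 16 + 8x − 2·(16 + 3x) = 16.
Collecting terms: 2x − 16 = 16, so 2x = 32, so x = 16.
Then 2E = 16 + 3·16 = 64, so E = 32, V = 2E/4 = 16, F = 2 + 16 = 18.

16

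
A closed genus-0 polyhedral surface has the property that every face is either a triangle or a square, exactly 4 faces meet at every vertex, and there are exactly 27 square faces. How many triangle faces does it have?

8

Let x be the number of triangles; then F = 27 + x.
Edge–face incidences: 2E = 4·27 + 3·x = 108 + 3x.
Every vertex has degree 4, so 4V = 2E.
Euler: V − E + F = 2 ⇒ (2E)/4 − E + (27 + x) = 2.
Multiply by 8: 2·(2E) − 4·(2E) + 8·(27 + x) = 16, i.e. 216 + 8x − 2·(108 + 3x) = 16.
Collecting terms: 2x = 16, so x = 8.
Then 2E = 108 + 3·8 = 132, so E = 66, V = 2E/4 = 33, F = 27 + 8 = 35.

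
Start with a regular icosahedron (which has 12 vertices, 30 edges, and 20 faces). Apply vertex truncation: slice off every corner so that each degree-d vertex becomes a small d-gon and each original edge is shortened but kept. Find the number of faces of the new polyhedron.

Truncation replaces each original edge-end by a new vertex, so V′ = 2E = 60.
Each original edge survives, and each old vertex of degree d contributes d new edges; summing degrees gives Σd = 2E, so E′ = E + 2E = 3E = 90.
Each original face survives and each original vertex becomes one new face: F′ = F + V = 32.

32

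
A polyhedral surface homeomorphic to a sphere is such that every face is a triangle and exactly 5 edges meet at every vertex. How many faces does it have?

20

Each face has 3 edges and each edge borders two faces, so 2E = 3F.
Each vertex has degree 5, so 5V = 2E and hence V = 3F/5.
Euler: V − E + F = 2 ⇒ (3F/5) − (3F/2) + F = 2.
Multiply by 10: (6 − 15 + 10)F = 20, i.e. 1F = 20.
So F = 20, E = 3·20/2 = 30, V = 3·20/5 = 12.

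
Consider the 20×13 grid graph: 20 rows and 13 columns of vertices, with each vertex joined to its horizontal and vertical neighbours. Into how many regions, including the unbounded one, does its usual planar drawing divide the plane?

229

The grid has V = 20·13 = 260 vertices and E = 20·12 + 13·19 = 487 edges.
F = 2 − V + E = 2 − 260 + 487 = 229.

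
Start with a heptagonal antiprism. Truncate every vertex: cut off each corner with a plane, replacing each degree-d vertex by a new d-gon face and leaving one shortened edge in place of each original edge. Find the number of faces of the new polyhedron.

The base solid has V = 14, E = 28, F = 16.
Truncation replaces each original edge-end by a new vertex, so V′ = 2E = 56.
Each original edge survives, and each old vertex of degree d contributes d new edges; summing degrees gives Σd = 2E, so E′ = E + 2E = 3E = 84.
Each original face survives and each original vertex becomes one new face: F′ = F + V = 30.

30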